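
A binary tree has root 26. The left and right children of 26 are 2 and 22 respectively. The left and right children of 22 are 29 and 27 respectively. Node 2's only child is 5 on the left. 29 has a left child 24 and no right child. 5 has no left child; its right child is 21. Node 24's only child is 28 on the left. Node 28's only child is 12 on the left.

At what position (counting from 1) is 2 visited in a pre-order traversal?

2

Pre-order visits the node, then its left subtree, then its right subtree.
Visit 26.
At 26: go left to 2.
  Visit 2.
  At 2: go left to 5.
    Visit 5.
    At 5: no left child.
    At 5: go right to 21.
      21 is a leaf — visit 21.
  At 2: no right child.
At 26: go right to 22.
  Visit 22.
  At 22: go left to 29.
    Visit 29.
    At 29: go left to 24.
      Visit 24.
      At 24: go left to 28.
        Visit 28.
        At 28: go left to 12.
          12 is a leaf — visit 12.
        At 28: no right child.
      At 24: no right child.
    At 29: no right child.
  At 22: go right to 27.
    27 is a leaf — visit 27.
Full pre-order sequence: 26, 2, 5, 21, 22, 29, 24, 28, 12, 27.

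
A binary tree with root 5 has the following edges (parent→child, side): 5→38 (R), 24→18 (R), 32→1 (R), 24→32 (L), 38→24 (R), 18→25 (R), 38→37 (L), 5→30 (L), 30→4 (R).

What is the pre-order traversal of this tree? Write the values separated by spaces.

Pre-order visits the node, then its left subtree, then its right subtree.
Visit 5.
At 5: go left to 30.
  Visit 30.
  At 30: no left child.
  At 30: go right to 4.
    4 is a leaf — visit 4.
At 5: go right to 38.
  Visit 38.
  At 38: go left to 37.
    37 is a leaf — visit 37.
  At 38: go right to 24.
    Visit 24.
    At 24: go left to 32.
      Visit 32.
      At 32: no left child.
      At 32: go right to 1.
        1 is a leaf — visit 1.
    At 24: go right to 18.
      Visit 18.
      At 18: no left child.
      At 18: go right to 25.
        25 is a leaf — visit 25.

5 30 4 38 37 24 32 1 18 25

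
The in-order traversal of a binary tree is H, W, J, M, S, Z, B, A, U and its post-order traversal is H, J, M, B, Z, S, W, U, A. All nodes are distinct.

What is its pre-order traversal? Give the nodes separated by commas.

A, W, H, S, M, J, Z, B, U

The last element of post-order is the root; it splits in-order into left and right subtrees.
Root A: left subtree has 7 nodes {H, W, J, M, S, Z, B}, right has 1 {U}.
  Root W: left subtree has 1 node {H}, right has 5 {J, M, S, Z, B}.
    Root S: left subtree has 2 nodes {J, M}, right has 2 {Z, B}.
      Root M: left subtree has 1 node {J}, right has 0 { }.
      Root Z: left subtree has 0 nodes { }, right has 1 {B}.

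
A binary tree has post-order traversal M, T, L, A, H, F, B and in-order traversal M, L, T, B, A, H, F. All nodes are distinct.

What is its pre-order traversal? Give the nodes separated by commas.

The last element of post-order is the root; it splits in-order into left and right subtrees.
Root B: left subtree has 3 nodes {M, L, T}, right has 3 {A, H, F}.
  Root L: left subtree has 1 node {M}, right has 1 {T}.
  Root F: left subtree has 2 nodes {A, H}, right has 0 { }.
    Root H: left subtree has 1 node {A}, right has 0 { }.

B, L, M, T, F, H, A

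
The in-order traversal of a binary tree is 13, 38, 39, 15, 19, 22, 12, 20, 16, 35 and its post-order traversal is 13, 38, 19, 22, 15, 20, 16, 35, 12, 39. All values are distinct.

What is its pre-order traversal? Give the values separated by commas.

The last element of post-order is the root; it splits in-order into left and right subtrees.
Root 39: left subtree has 2 nodes {13, 38}, right has 7 {15, 19, 22, 12, 20, 16, 35}.
  Root 38: left subtree has 1 node {13}, right has 0 { }.
  Root 12: left subtree has 3 nodes {15, 19, 22}, right has 3 {20, 16, 35}.
    Root 15: left subtree has 0 nodes { }, right has 2 {19, 22}.
      Root 22: left subtree has 1 node {19}, right has 0 { }.
    Root 35: left subtree has 2 nodes {20, 16}, right has 0 { }.
      Root 16: left subtree has 1 node {20}, right has 0 { }.

39, 38, 13, 12, 15, 22, 19, 35, 16, 20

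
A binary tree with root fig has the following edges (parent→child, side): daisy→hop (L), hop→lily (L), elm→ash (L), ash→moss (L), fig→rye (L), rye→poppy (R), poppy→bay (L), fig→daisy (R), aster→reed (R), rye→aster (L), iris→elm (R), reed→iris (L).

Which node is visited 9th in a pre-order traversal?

Pre-order visits the node, then its left subtree, then its right subtree.
Visit fig.
At fig: go left to rye.
  Visit rye.
  At rye: go left to aster.
    Visit aster.
    At aster: no left child.
    At aster: go right to reed.
      Visit reed.
      At reed: go left to iris.
        Visit iris.
        At iris: no left child.
        At iris: go right to elm.
          Visit elm.
          At elm: go left to ash.
            Visit ash.
            At ash: go left to moss.
              moss is a leaf — visit moss.
            At ash: no right child.
          At elm: no right child.
      At reed: no right child.
  At rye: go right to poppy.
    Visit poppy.
    At poppy: go left to bay.
      bay is a leaf — visit bay.
    At poppy: no right child.
At fig: go right to daisy.
  Visit daisy.
  At daisy: go left to hop.
    Visit hop.
    At hop: go left to lily.
      lily is a leaf — visit lily.
    At hop: no right child.
  At daisy: no right child.
Full pre-order sequence: fig, rye, aster, reed, iris, elm, ash, moss, poppy, bay, daisy, hop, lily.

poppy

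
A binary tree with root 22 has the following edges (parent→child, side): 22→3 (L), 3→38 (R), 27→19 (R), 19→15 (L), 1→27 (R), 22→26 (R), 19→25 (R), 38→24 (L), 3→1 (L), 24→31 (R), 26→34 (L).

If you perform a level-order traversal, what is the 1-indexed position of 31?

10

Level-order visits nodes level by level from the root, left to right within each level.
Level 0: 22
Level 1: 3, 26
Level 2: 1, 38, 34
Level 3: 27, 24
Level 4: 19, 31
Level 5: 15, 25
Full level-order sequence: 22, 3, 26, 1, 38, 34, 27, 24, 19, 31, 15, 25.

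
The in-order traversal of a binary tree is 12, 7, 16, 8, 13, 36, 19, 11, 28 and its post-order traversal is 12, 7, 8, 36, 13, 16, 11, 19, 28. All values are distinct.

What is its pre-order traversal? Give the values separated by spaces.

The last element of post-order is the root; it splits in-order into left and right subtrees.
Root 28: left subtree has 8 nodes {12, 7, 16, 8, 13, 36, 19, 11}, right has 0 { }.
  Root 19: left subtree has 6 nodes {12, 7, 16, 8, 13, 36}, right has 1 {11}.
    Root 16: left subtree has 2 nodes {12, 7}, right has 3 {8, 13, 36}.
      Root 7: left subtree has 1 node {12}, right has 0 { }.
      Root 13: left subtree has 1 node {8}, right has 1 {36}.

28 19 16 7 12 13 8 36 11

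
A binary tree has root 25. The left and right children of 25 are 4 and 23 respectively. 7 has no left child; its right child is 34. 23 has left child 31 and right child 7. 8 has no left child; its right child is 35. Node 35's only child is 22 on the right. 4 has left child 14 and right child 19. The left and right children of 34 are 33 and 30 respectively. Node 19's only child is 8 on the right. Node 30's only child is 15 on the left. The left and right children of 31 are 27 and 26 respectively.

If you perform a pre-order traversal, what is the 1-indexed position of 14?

Pre-order visits the node, then its left subtree, then its right subtree.
Visit 25.
At 25: go left to 4.
  Visit 4.
  At 4: go left to 14.
    14 is a leaf — visit 14.
  At 4: go right to 19.
    Visit 19.
    At 19: no left child.
    At 19: go right to 8.
      Visit 8.
      At 8: no left child.
      At 8: go right to 35.
        Visit 35.
        At 35: no left child.
        At 35: go right to 22.
          22 is a leaf — visit 22.
At 25: go right to 23.
  Visit 23.
  At 23: go left to 31.
    Visit 31.
    At 31: go left to 27.
      27 is a leaf — visit 27.
    At 31: go right to 26.
      26 is a leaf — visit 26.
  At 23: go right to 7.
    Visit 7.
    At 7: no left child.
    At 7: go right to 34.
      Visit 34.
      At 34: go left to 33.
        33 is a leaf — visit 33.
      At 34: go right to 30.
        Visit 30.
        At 30: go left to 15.
          15 is a leaf — visit 15.
        At 30: no right child.
Full pre-order sequence: 25, 4, 14, 19, 8, 35, 22, 23, 31, 27, 26, 7, 34, 33, 30, 15.

3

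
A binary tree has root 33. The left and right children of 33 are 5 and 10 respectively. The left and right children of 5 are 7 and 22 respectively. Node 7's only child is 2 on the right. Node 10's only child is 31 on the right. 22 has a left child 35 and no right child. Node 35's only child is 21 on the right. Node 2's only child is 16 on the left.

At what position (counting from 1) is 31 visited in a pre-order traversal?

Pre-order visits the node, then its left subtree, then its right subtree.
Visit 33.
At 33: go left to 5.
  Visit 5.
  At 5: go left to 7.
    Visit 7.
    At 7: no left child.
    At 7: go right to 2.
      Visit 2.
      At 2: go left to 16.
        16 is a leaf — visit 16.
      At 2: no right child.
  At 5: go right to 22.
    Visit 22.
    At 22: go left to 35.
      Visit 35.
      At 35: no left child.
      At 35: go right to 21.
        21 is a leaf — visit 21.
    At 22: no right child.
At 33: go right to 10.
  Visit 10.
  At 10: no left child.
  At 10: go right to 31.
    31 is a leaf — visit 31.
Full pre-order sequence: 33, 5, 7, 2, 16, 22, 35, 21, 10, 31.

10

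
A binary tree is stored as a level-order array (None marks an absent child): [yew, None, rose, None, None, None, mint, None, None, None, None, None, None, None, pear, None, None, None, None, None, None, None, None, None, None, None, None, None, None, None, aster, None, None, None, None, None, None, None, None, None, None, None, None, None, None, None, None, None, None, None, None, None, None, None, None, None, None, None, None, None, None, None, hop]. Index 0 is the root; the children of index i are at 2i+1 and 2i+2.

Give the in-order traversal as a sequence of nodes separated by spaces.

In-order visits the left subtree, then the node, then the right subtree.
At yew: no left child.
Visit yew.
At yew: go right to rose.
  At rose: no left child.
  Visit rose.
  At rose: go right to mint.
    At mint: no left child.
    Visit mint.
    At mint: go right to pear.
      At pear: no left child.
      Visit pear.
      At pear: go right to aster.
        At aster: no left child.
        Visit aster.
        At aster: go right to hop.
          hop is a leaf — visit hop.

yew rose mint pear aster hop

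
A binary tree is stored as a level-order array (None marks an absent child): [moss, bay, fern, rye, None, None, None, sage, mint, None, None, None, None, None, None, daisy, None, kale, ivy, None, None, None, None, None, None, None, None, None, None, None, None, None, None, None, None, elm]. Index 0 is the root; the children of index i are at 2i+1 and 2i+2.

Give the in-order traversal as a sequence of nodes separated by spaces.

daisy sage rye elm kale mint ivy bay moss fern

In-order visits the left subtree, then the node, then the right subtree.
At moss: go left to bay.
  At bay: go left to rye.
    At rye: go left to sage.
      At sage: go left to daisy.
        daisy is a leaf — visit daisy.
      Visit sage.
      At sage: no right child.
    Visit rye.
    At rye: go right to mint.
      At mint: go left to kale.
        At kale: go left to elm.
          elm is a leaf — visit elm.
        Visit kale.
        At kale: no right child.
      Visit mint.
      At mint: go right to ivy.
        ivy is a leaf — visit ivy.
  Visit bay.
  At bay: no right child.
Visit moss.
At moss: go right to fern.
  fern is a leaf — visit fern.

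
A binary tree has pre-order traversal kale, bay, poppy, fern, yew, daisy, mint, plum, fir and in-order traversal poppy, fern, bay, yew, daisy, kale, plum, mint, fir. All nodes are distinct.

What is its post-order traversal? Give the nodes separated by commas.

fern, poppy, daisy, yew, bay, plum, fir, mint, kale

The first element of pre-order is the root; it splits in-order into left and right subtrees.
Root kale: left subtree has 5 nodes {poppy, fern, bay, yew, daisy}, right has 3 {plum, mint, fir}.
  Root bay: left subtree has 2 nodes {poppy, fern}, right has 2 {yew, daisy}.
    Root poppy: left subtree has 0 nodes { }, right has 1 {fern}.
    Root yew: left subtree has 0 nodes { }, right has 1 {daisy}.
  Root mint: left subtree has 1 node {plum}, right has 1 {fir}.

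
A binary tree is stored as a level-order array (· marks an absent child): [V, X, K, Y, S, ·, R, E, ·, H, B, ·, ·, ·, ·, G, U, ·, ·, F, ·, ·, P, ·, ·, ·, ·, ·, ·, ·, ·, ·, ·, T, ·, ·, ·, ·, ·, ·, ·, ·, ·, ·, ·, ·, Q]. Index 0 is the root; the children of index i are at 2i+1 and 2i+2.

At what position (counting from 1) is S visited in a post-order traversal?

Post-order visits the left subtree, then the right subtree, then the node.
At V: go left to X.
  At X: go left to Y.
    At Y: go left to E.
      At E: go left to G.
        G is a leaf — visit G.
      At E: go right to U.
        At U: go left to T.
          T is a leaf — visit T.
        At U: no right child.
        Visit U.
      Visit E.
    At Y: no right child.
    Visit Y.
  At X: go right to S.
    At S: go left to H.
      At H: go left to F.
        F is a leaf — visit F.
      At H: no right child.
      Visit H.
    At S: go right to B.
      At B: no left child.
      At B: go right to P.
        At P: no left child.
        At P: go right to Q.
          Q is a leaf — visit Q.
        Visit P.
      Visit B.
    Visit S.
  Visit X.
At V: go right to K.
  At K: no left child.
  At K: go right to R.
    R is a leaf — visit R.
  Visit K.
Visit V.
Full post-order sequence: G, T, U, E, Y, F, H, Q, P, B, S, X, R, K, V.

11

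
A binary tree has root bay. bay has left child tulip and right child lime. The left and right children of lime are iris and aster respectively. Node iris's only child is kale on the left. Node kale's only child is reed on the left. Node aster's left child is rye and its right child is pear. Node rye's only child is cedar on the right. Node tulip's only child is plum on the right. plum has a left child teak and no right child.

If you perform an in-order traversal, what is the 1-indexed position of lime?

8

In-order visits the left subtree, then the node, then the right subtree.
At bay: go left to tulip.
  At tulip: no left child.
  Visit tulip.
  At tulip: go right to plum.
    At plum: go left to teak.
      teak is a leaf — visit teak.
    Visit plum.
    At plum: no right child.
Visit bay.
At bay: go right to lime.
  At lime: go left to iris.
    At iris: go left to kale.
      At kale: go left to reed.
        reed is a leaf — visit reed.
      Visit kale.
      At kale: no right child.
    Visit iris.
    At iris: no right child.
  Visit lime.
  At lime: go right to aster.
    At aster: go left to rye.
      At rye: no left child.
      Visit rye.
      At rye: go right to cedar.
        cedar is a leaf — visit cedar.
    Visit aster.
    At aster: go right to pear.
      pear is a leaf — visit pear.
Full in-order sequence: tulip, teak, plum, bay, reed, kale, iris, lime, rye, cedar, aster, pear.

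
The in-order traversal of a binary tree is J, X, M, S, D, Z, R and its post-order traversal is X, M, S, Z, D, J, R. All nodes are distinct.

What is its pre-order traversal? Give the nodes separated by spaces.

R J D S M X Z

The last element of post-order is the root; it splits in-order into left and right subtrees.
Root R: left subtree has 6 nodes {J, X, M, S, D, Z}, right has 0 { }.
  Root J: left subtree has 0 nodes { }, right has 5 {X, M, S, D, Z}.
    Root D: left subtree has 3 nodes {X, M, S}, right has 1 {Z}.
      Root S: left subtree has 2 nodes {X, M}, right has 0 { }.
        Root M: left subtree has 1 node {X}, right has 0 { }.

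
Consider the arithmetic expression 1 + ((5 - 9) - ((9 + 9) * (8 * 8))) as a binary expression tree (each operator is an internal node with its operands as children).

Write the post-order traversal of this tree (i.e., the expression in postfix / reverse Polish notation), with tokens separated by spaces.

1 5 9 - 9 9 + 8 8 * * - +

Post-order on an expression tree gives postfix notation: for each operator, emit left operand, right operand, then the operator.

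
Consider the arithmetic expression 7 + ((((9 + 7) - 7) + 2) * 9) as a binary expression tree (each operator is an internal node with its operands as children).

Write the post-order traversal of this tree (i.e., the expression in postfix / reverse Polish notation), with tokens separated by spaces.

Post-order on an expression tree gives postfix notation: for each operator, emit left operand, right operand, then the operator.

7 9 7 + 7 - 2 + 9 * +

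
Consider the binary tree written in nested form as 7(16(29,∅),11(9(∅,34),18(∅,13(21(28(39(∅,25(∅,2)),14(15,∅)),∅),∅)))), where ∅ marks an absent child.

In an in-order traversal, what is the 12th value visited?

In-order visits the left subtree, then the node, then the right subtree.
At 7: go left to 16.
  At 16: go left to 29.
    29 is a leaf — visit 29.
  Visit 16.
  At 16: no right child.
Visit 7.
At 7: go right to 11.
  At 11: go left to 9.
    At 9: no left child.
    Visit 9.
    At 9: go right to 34.
      34 is a leaf — visit 34.
  Visit 11.
  At 11: go right to 18.
    At 18: no left child.
    Visit 18.
    At 18: go right to 13.
      At 13: go left to 21.
        At 21: go left to 28.
          At 28: go left to 39.
            At 39: no left child.
            Visit 39.
            At 39: go right to 25.
              At 25: no left child.
              Visit 25.
              At 25: go right to 2.
                2 is a leaf — visit 2.
          Visit 28.
          At 28: go right to 14.
            At 14: go left to 15.
              15 is a leaf — visit 15.
            Visit 14.
            At 14: no right child.
        Visit 21.
        At 21: no right child.
      Visit 13.
      At 13: no right child.
Full in-order sequence: 29, 16, 7, 9, 34, 11, 18, 39, 25, 2, 28, 15, 14, 21, 13.

15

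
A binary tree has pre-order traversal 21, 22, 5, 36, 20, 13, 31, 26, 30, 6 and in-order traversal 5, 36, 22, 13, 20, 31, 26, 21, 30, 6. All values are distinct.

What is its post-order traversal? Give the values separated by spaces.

36 5 13 26 31 20 22 6 30 21

The first element of pre-order is the root; it splits in-order into left and right subtrees.
Root 21: left subtree has 7 nodes {5, 36, 22, 13, 20, 31, 26}, right has 2 {30, 6}.
  Root 22: left subtree has 2 nodes {5, 36}, right has 4 {13, 20, 31, 26}.
    Root 5: left subtree has 0 nodes { }, right has 1 {36}.
    Root 20: left subtree has 1 node {13}, right has 2 {31, 26}.
      Root 31: left subtree has 0 nodes { }, right has 1 {26}.
  Root 30: left subtree has 0 nodes { }, right has 1 {6}.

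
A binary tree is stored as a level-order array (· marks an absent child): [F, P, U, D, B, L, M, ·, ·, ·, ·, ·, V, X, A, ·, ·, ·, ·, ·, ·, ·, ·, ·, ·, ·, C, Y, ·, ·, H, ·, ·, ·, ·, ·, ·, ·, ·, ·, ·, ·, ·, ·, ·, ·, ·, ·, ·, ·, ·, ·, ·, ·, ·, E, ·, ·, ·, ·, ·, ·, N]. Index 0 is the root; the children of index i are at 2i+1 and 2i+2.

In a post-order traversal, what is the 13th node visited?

M

Post-order visits the left subtree, then the right subtree, then the node.
At F: go left to P.
  At P: go left to D.
    D is a leaf — visit D.
  At P: go right to B.
    B is a leaf — visit B.
  Visit P.
At F: go right to U.
  At U: go left to L.
    At L: no left child.
    At L: go right to V.
      At V: no left child.
      At V: go right to C.
        C is a leaf — visit C.
      Visit V.
    Visit L.
  At U: go right to M.
    At M: go left to X.
      At X: go left to Y.
        At Y: go left to E.
          E is a leaf — visit E.
        At Y: no right child.
        Visit Y.
      At X: no right child.
      Visit X.
    At M: go right to A.
      At A: no left child.
      At A: go right to H.
        At H: no left child.
        At H: go right to N.
          N is a leaf — visit N.
        Visit H.
      Visit A.
    Visit M.
  Visit U.
Visit F.
Full post-order sequence: D, B, P, C, V, L, E, Y, X, N, H, A, M, U, F.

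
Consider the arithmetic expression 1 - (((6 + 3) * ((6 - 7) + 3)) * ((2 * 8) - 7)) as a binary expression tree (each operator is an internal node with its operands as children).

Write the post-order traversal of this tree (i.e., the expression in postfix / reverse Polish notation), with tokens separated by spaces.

Post-order on an expression tree gives postfix notation: for each operator, emit left operand, right operand, then the operator.

1 6 3 + 6 7 - 3 + * 2 8 * 7 - * -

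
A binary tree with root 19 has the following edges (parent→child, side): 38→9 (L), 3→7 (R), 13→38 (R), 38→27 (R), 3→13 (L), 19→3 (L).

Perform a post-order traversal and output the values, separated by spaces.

Post-order visits the left subtree, then the right subtree, then the node.
At 19: go left to 3.
  At 3: go left to 13.
    At 13: no left child.
    At 13: go right to 38.
      At 38: go left to 9.
        9 is a leaf — visit 9.
      At 38: go right to 27.
        27 is a leaf — visit 27.
      Visit 38.
    Visit 13.
  At 3: go right to 7.
    7 is a leaf — visit 7.
  Visit 3.
At 19: no right child.
Visit 19.

9 27 38 13 7 3 19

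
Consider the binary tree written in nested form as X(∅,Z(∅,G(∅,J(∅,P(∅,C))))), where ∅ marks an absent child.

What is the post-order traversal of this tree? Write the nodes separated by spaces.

C P J G Z X

Post-order visits the left subtree, then the right subtree, then the node.
At X: no left child.
At X: go right to Z.
  At Z: no left child.
  At Z: go right to G.
    At G: no left child.
    At G: go right to J.
      At J: no left child.
      At J: go right to P.
        At P: no left child.
        At P: go right to C.
          C is a leaf — visit C.
        Visit P.
      Visit J.
    Visit G.
  Visit Z.
Visit X.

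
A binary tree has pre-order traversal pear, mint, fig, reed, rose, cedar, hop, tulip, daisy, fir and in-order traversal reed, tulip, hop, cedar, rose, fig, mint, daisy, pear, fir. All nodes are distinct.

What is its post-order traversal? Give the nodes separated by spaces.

tulip hop cedar rose reed fig daisy mint fir pear

The first element of pre-order is the root; it splits in-order into left and right subtrees.
Root pear: left subtree has 8 nodes {reed, tulip, hop, cedar, rose, fig, mint, daisy}, right has 1 {fir}.
  Root mint: left subtree has 6 nodes {reed, tulip, hop, cedar, rose, fig}, right has 1 {daisy}.
    Root fig: left subtree has 5 nodes {reed, tulip, hop, cedar, rose}, right has 0 { }.
      Root reed: left subtree has 0 nodes { }, right has 4 {tulip, hop, cedar, rose}.
        Root rose: left subtree has 3 nodes {tulip, hop, cedar}, right has 0 { }.
          Root cedar: left subtree has 2 nodes {tulip, hop}, right has 0 { }.
            Root hop: left subtree has 1 node {tulip}, right has 0 { }.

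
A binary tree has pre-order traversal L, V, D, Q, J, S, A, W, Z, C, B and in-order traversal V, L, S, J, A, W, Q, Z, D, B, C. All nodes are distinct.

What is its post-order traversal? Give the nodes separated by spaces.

The first element of pre-order is the root; it splits in-order into left and right subtrees.
Root L: left subtree has 1 node {V}, right has 9 {S, J, A, W, Q, Z, D, B, C}.
  Root D: left subtree has 6 nodes {S, J, A, W, Q, Z}, right has 2 {B, C}.
    Root Q: left subtree has 4 nodes {S, J, A, W}, right has 1 {Z}.
      Root J: left subtree has 1 node {S}, right has 2 {A, W}.
        Root A: left subtree has 0 nodes { }, right has 1 {W}.
    Root C: left subtree has 1 node {B}, right has 0 { }.

V S W A J Z Q B C D L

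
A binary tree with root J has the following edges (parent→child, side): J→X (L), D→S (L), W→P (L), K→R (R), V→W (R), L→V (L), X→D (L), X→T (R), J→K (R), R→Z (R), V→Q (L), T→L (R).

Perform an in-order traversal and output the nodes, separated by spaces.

S D X T Q V P W L J K R Z

In-order visits the left subtree, then the node, then the right subtree.
At J: go left to X.
  At X: go left to D.
    At D: go left to S.
      S is a leaf — visit S.
    Visit D.
    At D: no right child.
  Visit X.
  At X: go right to T.
    At T: no left child.
    Visit T.
    At T: go right to L.
      At L: go left to V.
        At V: go left to Q.
          Q is a leaf — visit Q.
        Visit V.
        At V: go right to W.
          At W: go left to P.
            P is a leaf — visit P.
          Visit W.
          At W: no right child.
      Visit L.
      At L: no right child.
Visit J.
At J: go right to K.
  At K: no left child.
  Visit K.
  At K: go right to R.
    At R: no left child.
    Visit R.
    At R: go right to Z.
      Z is a leaf — visit Z.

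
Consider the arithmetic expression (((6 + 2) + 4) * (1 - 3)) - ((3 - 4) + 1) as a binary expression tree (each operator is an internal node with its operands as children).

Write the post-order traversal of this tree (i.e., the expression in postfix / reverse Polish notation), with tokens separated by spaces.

6 2 + 4 + 1 3 - * 3 4 - 1 + -

Post-order on an expression tree gives postfix notation: for each operator, emit left operand, right operand, then the operator.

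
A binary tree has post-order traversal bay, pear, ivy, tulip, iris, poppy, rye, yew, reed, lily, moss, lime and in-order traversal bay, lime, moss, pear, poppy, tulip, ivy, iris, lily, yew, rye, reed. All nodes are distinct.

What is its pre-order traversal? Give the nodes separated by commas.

lime, bay, moss, lily, poppy, pear, iris, tulip, ivy, reed, yew, rye

The last element of post-order is the root; it splits in-order into left and right subtrees.
Root lime: left subtree has 1 node {bay}, right has 10 {moss, pear, poppy, tulip, ivy, iris, lily, yew, rye, reed}.
  Root moss: left subtree has 0 nodes { }, right has 9 {pear, poppy, tulip, ivy, iris, lily, yew, rye, reed}.
    Root lily: left subtree has 5 nodes {pear, poppy, tulip, ivy, iris}, right has 3 {yew, rye, reed}.
      Root poppy: left subtree has 1 node {pear}, right has 3 {tulip, ivy, iris}.
        Root iris: left subtree has 2 nodes {tulip, ivy}, right has 0 { }.
          Root tulip: left subtree has 0 nodes { }, right has 1 {ivy}.
      Root reed: left subtree has 2 nodes {yew, rye}, right has 0 { }.
        Root yew: left subtree has 0 nodes { }, right has 1 {rye}.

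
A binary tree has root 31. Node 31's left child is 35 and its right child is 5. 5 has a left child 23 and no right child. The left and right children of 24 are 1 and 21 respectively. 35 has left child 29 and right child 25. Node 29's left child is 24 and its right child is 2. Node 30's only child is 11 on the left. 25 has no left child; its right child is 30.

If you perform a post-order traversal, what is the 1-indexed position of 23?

10

Post-order visits the left subtree, then the right subtree, then the node.
At 31: go left to 35.
  At 35: go left to 29.
    At 29: go left to 24.
      At 24: go left to 1.
        1 is a leaf — visit 1.
      At 24: go right to 21.
        21 is a leaf — visit 21.
      Visit 24.
    At 29: go right to 2.
      2 is a leaf — visit 2.
    Visit 29.
  At 35: go right to 25.
    At 25: no left child.
    At 25: go right to 30.
      At 30: go left to 11.
        11 is a leaf — visit 11.
      At 30: no right child.
      Visit 30.
    Visit 25.
  Visit 35.
At 31: go right to 5.
  At 5: go left to 23.
    23 is a leaf — visit 23.
  At 5: no right child.
  Visit 5.
Visit 31.
Full post-order sequence: 1, 21, 24, 2, 29, 11, 30, 25, 35, 23, 5, 31.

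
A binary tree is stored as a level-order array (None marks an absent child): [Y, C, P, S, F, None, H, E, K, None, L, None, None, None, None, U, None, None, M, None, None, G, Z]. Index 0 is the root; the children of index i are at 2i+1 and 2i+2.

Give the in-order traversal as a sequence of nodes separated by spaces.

U E S K M C F G L Z Y P H

In-order visits the left subtree, then the node, then the right subtree.
At Y: go left to C.
  At C: go left to S.
    At S: go left to E.
      At E: go left to U.
        U is a leaf — visit U.
      Visit E.
      At E: no right child.
    Visit S.
    At S: go right to K.
      At K: no left child.
      Visit K.
      At K: go right to M.
        M is a leaf — visit M.
  Visit C.
  At C: go right to F.
    At F: no left child.
    Visit F.
    At F: go right to L.
      At L: go left to G.
        G is a leaf — visit G.
      Visit L.
      At L: go right to Z.
        Z is a leaf — visit Z.
Visit Y.
At Y: go right to P.
  At P: no left child.
  Visit P.
  At P: go right to H.
    H is a leaf — visit H.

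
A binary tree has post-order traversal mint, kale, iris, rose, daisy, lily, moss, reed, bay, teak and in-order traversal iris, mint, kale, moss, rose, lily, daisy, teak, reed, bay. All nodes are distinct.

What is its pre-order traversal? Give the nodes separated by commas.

teak, moss, iris, kale, mint, lily, rose, daisy, bay, reed

The last element of post-order is the root; it splits in-order into left and right subtrees.
Root teak: left subtree has 7 nodes {iris, mint, kale, moss, rose, lily, daisy}, right has 2 {reed, bay}.
  Root moss: left subtree has 3 nodes {iris, mint, kale}, right has 3 {rose, lily, daisy}.
    Root iris: left subtree has 0 nodes { }, right has 2 {mint, kale}.
      Root kale: left subtree has 1 node {mint}, right has 0 { }.
    Root lily: left subtree has 1 node {rose}, right has 1 {daisy}.
  Root bay: left subtree has 1 node {reed}, right has 0 { }.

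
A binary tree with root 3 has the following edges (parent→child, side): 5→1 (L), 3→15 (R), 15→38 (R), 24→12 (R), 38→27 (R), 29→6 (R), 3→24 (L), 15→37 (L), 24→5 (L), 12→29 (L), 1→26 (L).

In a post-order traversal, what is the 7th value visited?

Post-order visits the left subtree, then the right subtree, then the node.
At 3: go left to 24.
  At 24: go left to 5.
    At 5: go left to 1.
      At 1: go left to 26.
        26 is a leaf — visit 26.
      At 1: no right child.
      Visit 1.
    At 5: no right child.
    Visit 5.
  At 24: go right to 12.
    At 12: go left to 29.
      At 29: no left child.
      At 29: go right to 6.
        6 is a leaf — visit 6.
      Visit 29.
    At 12: no right child.
    Visit 12.
  Visit 24.
At 3: go right to 15.
  At 15: go left to 37.
    37 is a leaf — visit 37.
  At 15: go right to 38.
    At 38: no left child.
    At 38: go right to 27.
      27 is a leaf — visit 27.
    Visit 38.
  Visit 15.
Visit 3.
Full post-order sequence: 26, 1, 5, 6, 29, 12, 24, 37, 27, 38, 15, 3.

24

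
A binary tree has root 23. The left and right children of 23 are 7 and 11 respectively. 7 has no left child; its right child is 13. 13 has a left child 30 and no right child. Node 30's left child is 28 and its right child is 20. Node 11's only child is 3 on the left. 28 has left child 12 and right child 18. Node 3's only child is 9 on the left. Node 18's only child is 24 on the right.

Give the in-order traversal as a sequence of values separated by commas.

7, 12, 28, 18, 24, 30, 20, 13, 23, 9, 3, 11

In-order visits the left subtree, then the node, then the right subtree.
At 23: go left to 7.
  At 7: no left child.
  Visit 7.
  At 7: go right to 13.
    At 13: go left to 30.
      At 30: go left to 28.
        At 28: go left to 12.
          12 is a leaf — visit 12.
        Visit 28.
        At 28: go right to 18.
          At 18: no left child.
          Visit 18.
          At 18: go right to 24.
            24 is a leaf — visit 24.
      Visit 30.
      At 30: go right to 20.
        20 is a leaf — visit 20.
    Visit 13.
    At 13: no right child.
Visit 23.
At 23: go right to 11.
  At 11: go left to 3.
    At 3: go left to 9.
      9 is a leaf — visit 9.
    Visit 3.
    At 3: no right child.
  Visit 11.
  At 11: no right child.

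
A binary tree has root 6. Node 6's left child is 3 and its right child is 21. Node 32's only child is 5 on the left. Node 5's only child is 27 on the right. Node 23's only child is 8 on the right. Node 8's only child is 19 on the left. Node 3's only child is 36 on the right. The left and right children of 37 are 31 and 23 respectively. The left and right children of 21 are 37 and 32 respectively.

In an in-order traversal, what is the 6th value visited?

23

In-order visits the left subtree, then the node, then the right subtree.
At 6: go left to 3.
  At 3: no left child.
  Visit 3.
  At 3: go right to 36.
    36 is a leaf — visit 36.
Visit 6.
At 6: go right to 21.
  At 21: go left to 37.
    At 37: go left to 31.
      31 is a leaf — visit 31.
    Visit 37.
    At 37: go right to 23.
      At 23: no left child.
      Visit 23.
      At 23: go right to 8.
        At 8: go left to 19.
          19 is a leaf — visit 19.
        Visit 8.
        At 8: no right child.
  Visit 21.
  At 21: go right to 32.
    At 32: go left to 5.
      At 5: no left child.
      Visit 5.
      At 5: go right to 27.
        27 is a leaf — visit 27.
    Visit 32.
    At 32: no right child.
Full in-order sequence: 3, 36, 6, 31, 37, 23, 19, 8, 21, 5, 27, 32.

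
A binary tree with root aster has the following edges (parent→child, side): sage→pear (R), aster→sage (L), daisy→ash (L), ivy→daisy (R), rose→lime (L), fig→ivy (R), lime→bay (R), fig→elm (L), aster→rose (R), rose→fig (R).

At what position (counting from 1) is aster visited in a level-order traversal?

1

Level-order visits nodes level by level from the root, left to right within each level.
Level 0: aster
Level 1: sage, rose
Level 2: pear, lime, fig
Level 3: bay, elm, ivy
Level 4: daisy
Level 5: ash
Full level-order sequence: aster, sage, rose, pear, lime, fig, bay, elm, ivy, daisy, ash.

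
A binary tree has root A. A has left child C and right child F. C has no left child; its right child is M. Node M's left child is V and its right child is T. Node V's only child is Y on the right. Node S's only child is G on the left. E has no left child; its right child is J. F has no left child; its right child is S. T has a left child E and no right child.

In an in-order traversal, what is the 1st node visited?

C

In-order visits the left subtree, then the node, then the right subtree.
At A: go left to C.
  At C: no left child.
  Visit C.
  At C: go right to M.
    At M: go left to V.
      At V: no left child.
      Visit V.
      At V: go right to Y.
        Y is a leaf — visit Y.
    Visit M.
    At M: go right to T.
      At T: go left to E.
        At E: no left child.
        Visit E.
        At E: go right to J.
          J is a leaf — visit J.
      Visit T.
      At T: no right child.
Visit A.
At A: go right to F.
  At F: no left child.
  Visit F.
  At F: go right to S.
    At S: go left to G.
      G is a leaf — visit G.
    Visit S.
    At S: no right child.
Full in-order sequence: C, V, Y, M, E, J, T, A, F, G, S.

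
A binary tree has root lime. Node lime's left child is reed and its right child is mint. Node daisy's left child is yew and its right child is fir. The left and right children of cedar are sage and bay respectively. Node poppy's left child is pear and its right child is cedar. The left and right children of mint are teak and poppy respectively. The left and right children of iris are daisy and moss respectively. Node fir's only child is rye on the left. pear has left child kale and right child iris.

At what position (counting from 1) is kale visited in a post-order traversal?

3

Post-order visits the left subtree, then the right subtree, then the node.
At lime: go left to reed.
  reed is a leaf — visit reed.
At lime: go right to mint.
  At mint: go left to teak.
    teak is a leaf — visit teak.
  At mint: go right to poppy.
    At poppy: go left to pear.
      At pear: go left to kale.
        kale is a leaf — visit kale.
      At pear: go right to iris.
        At iris: go left to daisy.
          At daisy: go left to yew.
            yew is a leaf — visit yew.
          At daisy: go right to fir.
            At fir: go left to rye.
              rye is a leaf — visit rye.
            At fir: no right child.
            Visit fir.
          Visit daisy.
        At iris: go right to moss.
          moss is a leaf — visit moss.
        Visit iris.
      Visit pear.
    At poppy: go right to cedar.
      At cedar: go left to sage.
        sage is a leaf — visit sage.
      At cedar: go right to bay.
        bay is a leaf — visit bay.
      Visit cedar.
    Visit poppy.
  Visit mint.
Visit lime.
Full post-order sequence: reed, teak, kale, yew, rye, fir, daisy, moss, iris, pear, sage, bay, cedar, poppy, mint, lime.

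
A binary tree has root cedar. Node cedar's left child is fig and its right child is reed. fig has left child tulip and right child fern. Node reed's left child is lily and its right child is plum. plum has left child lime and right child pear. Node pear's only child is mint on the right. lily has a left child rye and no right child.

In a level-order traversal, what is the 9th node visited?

lime

Level-order visits nodes level by level from the root, left to right within each level.
Level 0: cedar
Level 1: fig, reed
Level 2: tulip, fern, lily, plum
Level 3: rye, lime, pear
Level 4: mint
Full level-order sequence: cedar, fig, reed, tulip, fern, lily, plum, rye, lime, pear, mint.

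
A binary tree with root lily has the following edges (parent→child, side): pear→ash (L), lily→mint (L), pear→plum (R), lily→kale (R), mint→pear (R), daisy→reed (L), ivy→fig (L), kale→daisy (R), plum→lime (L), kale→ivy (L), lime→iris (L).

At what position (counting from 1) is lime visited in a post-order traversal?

3

Post-order visits the left subtree, then the right subtree, then the node.
At lily: go left to mint.
  At mint: no left child.
  At mint: go right to pear.
    At pear: go left to ash.
      ash is a leaf — visit ash.
    At pear: go right to plum.
      At plum: go left to lime.
        At lime: go left to iris.
          iris is a leaf — visit iris.
        At lime: no right child.
        Visit lime.
      At plum: no right child.
      Visit plum.
    Visit pear.
  Visit mint.
At lily: go right to kale.
  At kale: go left to ivy.
    At ivy: go left to fig.
      fig is a leaf — visit fig.
    At ivy: no right child.
    Visit ivy.
  At kale: go right to daisy.
    At daisy: go left to reed.
      reed is a leaf — visit reed.
    At daisy: no right child.
    Visit daisy.
  Visit kale.
Visit lily.
Full post-order sequence: ash, iris, lime, plum, pear, mint, fig, ivy, reed, daisy, kale, lily.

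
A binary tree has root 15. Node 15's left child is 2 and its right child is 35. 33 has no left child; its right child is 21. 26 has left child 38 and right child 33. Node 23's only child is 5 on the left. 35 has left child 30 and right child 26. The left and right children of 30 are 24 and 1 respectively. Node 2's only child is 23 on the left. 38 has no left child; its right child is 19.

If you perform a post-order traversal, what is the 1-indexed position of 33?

10

Post-order visits the left subtree, then the right subtree, then the node.
At 15: go left to 2.
  At 2: go left to 23.
    At 23: go left to 5.
      5 is a leaf — visit 5.
    At 23: no right child.
    Visit 23.
  At 2: no right child.
  Visit 2.
At 15: go right to 35.
  At 35: go left to 30.
    At 30: go left to 24.
      24 is a leaf — visit 24.
    At 30: go right to 1.
      1 is a leaf — visit 1.
    Visit 30.
  At 35: go right to 26.
    At 26: go left to 38.
      At 38: no left child.
      At 38: go right to 19.
        19 is a leaf — visit 19.
      Visit 38.
    At 26: go right to 33.
      At 33: no left child.
      At 33: go right to 21.
        21 is a leaf — visit 21.
      Visit 33.
    Visit 26.
  Visit 35.
Visit 15.
Full post-order sequence: 5, 23, 2, 24, 1, 30, 19, 38, 21, 33, 26, 35, 15.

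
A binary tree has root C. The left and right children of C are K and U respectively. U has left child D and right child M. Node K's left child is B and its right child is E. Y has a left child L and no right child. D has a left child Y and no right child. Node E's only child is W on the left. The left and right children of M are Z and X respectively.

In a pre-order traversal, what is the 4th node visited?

E

Pre-order visits the node, then its left subtree, then its right subtree.
Visit C.
At C: go left to K.
  Visit K.
  At K: go left to B.
    B is a leaf — visit B.
  At K: go right to E.
    Visit E.
    At E: go left to W.
      W is a leaf — visit W.
    At E: no right child.
At C: go right to U.
  Visit U.
  At U: go left to D.
    Visit D.
    At D: go left to Y.
      Visit Y.
      At Y: go left to L.
        L is a leaf — visit L.
      At Y: no right child.
    At D: no right child.
  At U: go right to M.
    Visit M.
    At M: go left to Z.
      Z is a leaf — visit Z.
    At M: go right to X.
      X is a leaf — visit X.
Full pre-order sequence: C, K, B, E, W, U, D, Y, L, M, Z, X.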